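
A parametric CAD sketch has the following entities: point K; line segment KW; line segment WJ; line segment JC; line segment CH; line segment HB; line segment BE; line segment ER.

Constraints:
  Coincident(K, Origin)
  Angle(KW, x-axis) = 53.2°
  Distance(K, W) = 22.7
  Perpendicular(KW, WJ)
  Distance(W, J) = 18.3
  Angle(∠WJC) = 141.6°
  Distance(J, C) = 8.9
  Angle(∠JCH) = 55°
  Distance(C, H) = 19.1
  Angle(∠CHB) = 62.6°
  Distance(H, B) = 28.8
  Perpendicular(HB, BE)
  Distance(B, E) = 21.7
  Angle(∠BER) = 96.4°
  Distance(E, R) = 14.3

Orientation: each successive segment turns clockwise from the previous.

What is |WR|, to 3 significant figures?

32.6

HB ⟂ BE, so BE runs at -47.6°; with |BE| = 21.7, E = (48.5, 8.60). ∠BER = 96.4° gives ER at -131° from the x-axis; with |ER| = 14.3, R = (39.1, -2.16). Then |WR| = |R − W| = 32.6.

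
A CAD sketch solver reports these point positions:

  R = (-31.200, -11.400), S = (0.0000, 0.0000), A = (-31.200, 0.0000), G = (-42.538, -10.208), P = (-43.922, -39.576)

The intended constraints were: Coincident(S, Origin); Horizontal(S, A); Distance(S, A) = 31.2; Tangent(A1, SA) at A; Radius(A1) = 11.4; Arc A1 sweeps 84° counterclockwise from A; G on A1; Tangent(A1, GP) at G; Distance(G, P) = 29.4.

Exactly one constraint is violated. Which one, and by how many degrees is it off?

Tangent(A1, GP) at G — off by 3.30°.

S = (0.00, 0.00) ✓; S.y = 0.00, A.y = 0.00 ✓; |SA| = 31.20 ✓; ∠(RA, AS) = 90.00° ✓; |RA| = 11.40 ✓; bearing(R→G) − bearing(R→A) = 84.00° ✓; |RG| = 11.40 ✓; ∠(RG, GP) = 86.70° ✗; |GP| = 29.40 ✓.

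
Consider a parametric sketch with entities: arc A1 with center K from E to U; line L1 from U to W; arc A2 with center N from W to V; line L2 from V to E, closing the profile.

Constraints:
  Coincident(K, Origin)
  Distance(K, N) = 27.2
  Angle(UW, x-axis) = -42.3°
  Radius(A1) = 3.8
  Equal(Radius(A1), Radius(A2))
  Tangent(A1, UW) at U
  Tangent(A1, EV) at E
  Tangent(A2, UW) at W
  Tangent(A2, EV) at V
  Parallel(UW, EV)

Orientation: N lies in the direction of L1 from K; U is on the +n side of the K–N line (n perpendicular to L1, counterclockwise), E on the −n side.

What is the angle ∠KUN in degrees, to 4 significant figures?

82.05°

The slot axis is L1's direction at -42.3°, so u = (cos -42.3°, sin -42.3°) = (0.7396, -0.6730) and n = (−sin -42.3°, cos -42.3°) = (0.6730, 0.7396). K is at the origin and N lies 27.2 along u from K, so N = 27.2·u = (20.12, -18.31). Tangency of A1 to both parallel lines with radius 3.8 puts U and E at K ± 3.8·n: U = (2.557, 2.811), E = (-2.557, -2.811). Then cos ∠KUN = UK·UN / (|UK||UN|), giving 82.05°.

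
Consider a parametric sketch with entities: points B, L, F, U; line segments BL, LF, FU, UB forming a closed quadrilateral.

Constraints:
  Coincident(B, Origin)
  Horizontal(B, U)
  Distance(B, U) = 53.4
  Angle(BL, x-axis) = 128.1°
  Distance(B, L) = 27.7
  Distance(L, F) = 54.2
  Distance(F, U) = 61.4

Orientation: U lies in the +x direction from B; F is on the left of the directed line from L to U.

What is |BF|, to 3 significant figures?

60.7

Checks: |LF| = 54.20 ✓; |FU| = 61.40 ✓.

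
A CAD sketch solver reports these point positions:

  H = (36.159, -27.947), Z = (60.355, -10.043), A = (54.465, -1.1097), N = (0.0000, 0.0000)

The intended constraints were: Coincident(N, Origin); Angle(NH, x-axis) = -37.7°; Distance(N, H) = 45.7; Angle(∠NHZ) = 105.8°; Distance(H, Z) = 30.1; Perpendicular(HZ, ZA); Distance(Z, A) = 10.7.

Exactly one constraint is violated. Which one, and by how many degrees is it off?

Perpendicular(HZ, ZA) — off by 3.10°.

N = (0.00, 0.00) ✓; NH at -37.70° ✓; |NH| = 45.70 ✓; ∠NHZ = 105.8° ✓; |HZ| = 30.10 ✓; ∠(HZ, ZA) = 86.90° ✗; |ZA| = 10.70 ✓.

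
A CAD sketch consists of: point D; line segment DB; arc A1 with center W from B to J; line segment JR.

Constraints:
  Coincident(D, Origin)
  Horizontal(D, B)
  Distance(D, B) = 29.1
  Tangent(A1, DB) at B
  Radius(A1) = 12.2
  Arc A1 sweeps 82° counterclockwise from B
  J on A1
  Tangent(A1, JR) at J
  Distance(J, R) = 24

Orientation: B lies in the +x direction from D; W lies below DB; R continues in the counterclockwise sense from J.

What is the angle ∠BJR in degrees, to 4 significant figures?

139.0°

D is at the origin; DB is horizontal with |DB| = 29.1 and B on the +x side, so B = (29.10, 0.000). Since A1 is tangent to DB there, WB ⟂ DB, so W = B + (0, -12.2) = (29.10, -12.20). On A1, B sits at bearing 90° from W; an 82° counterclockwise sweep puts J at bearing 172°, so J = W + 12.2·(cos 172°, sin 172°) = (17.02, -10.50). Since A1 is tangent to JR there, WJ ⟂ JR, so JR runs along (−sin 172°, cos 172°); with |JR| = 24.0, R = (13.68, -34.27). Then cos ∠BJR = JB·JR / (|JB||JR|), giving 139.0°.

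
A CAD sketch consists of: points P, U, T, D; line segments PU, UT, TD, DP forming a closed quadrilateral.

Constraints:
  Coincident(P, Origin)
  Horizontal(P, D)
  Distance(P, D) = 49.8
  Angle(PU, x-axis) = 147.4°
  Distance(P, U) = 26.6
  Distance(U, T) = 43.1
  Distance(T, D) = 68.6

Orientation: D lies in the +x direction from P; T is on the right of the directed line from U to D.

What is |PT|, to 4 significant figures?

30.59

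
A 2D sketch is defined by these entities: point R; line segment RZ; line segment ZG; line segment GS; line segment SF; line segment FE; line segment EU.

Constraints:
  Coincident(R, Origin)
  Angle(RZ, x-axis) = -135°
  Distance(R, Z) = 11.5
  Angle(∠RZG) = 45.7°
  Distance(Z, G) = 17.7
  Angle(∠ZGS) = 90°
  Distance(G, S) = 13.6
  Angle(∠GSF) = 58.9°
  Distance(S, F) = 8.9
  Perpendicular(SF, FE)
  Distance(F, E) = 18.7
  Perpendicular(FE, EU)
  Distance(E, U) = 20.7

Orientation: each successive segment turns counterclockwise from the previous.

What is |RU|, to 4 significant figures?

29.78

R is at the origin; RZ runs at -135.0° with length 11.5, so Z = (-8.132, -8.132). ∠RZG = 45.7° gives ZG at -0.7000° from the x-axis; with |ZG| = 17.7, G = (9.567, -8.348). ∠ZGS = 90.0° gives GS at 89.30° from the x-axis; with |GS| = 13.6, S = (9.733, 5.251). ∠GSF = 58.9° gives SF at -149.6° from the x-axis; with |SF| = 8.9, F = (2.057, 0.7473). SF is perpendicular to FE, so FE runs at -59.60°; with |FE| = 18.7, E = (11.52, -15.38). The perpendicularity gives EU at right angles to FE, so EU runs at 30.40°; with |EU| = 20.7, U = (29.37, -4.907). Then |RU| = |U − R| = 29.78.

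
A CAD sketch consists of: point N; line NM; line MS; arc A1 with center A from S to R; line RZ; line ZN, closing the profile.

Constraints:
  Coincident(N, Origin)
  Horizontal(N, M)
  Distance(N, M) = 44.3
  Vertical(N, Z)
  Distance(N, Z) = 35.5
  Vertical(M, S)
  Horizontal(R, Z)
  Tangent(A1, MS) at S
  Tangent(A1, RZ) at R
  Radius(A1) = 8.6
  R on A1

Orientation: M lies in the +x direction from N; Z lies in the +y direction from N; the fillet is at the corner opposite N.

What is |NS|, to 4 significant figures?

51.83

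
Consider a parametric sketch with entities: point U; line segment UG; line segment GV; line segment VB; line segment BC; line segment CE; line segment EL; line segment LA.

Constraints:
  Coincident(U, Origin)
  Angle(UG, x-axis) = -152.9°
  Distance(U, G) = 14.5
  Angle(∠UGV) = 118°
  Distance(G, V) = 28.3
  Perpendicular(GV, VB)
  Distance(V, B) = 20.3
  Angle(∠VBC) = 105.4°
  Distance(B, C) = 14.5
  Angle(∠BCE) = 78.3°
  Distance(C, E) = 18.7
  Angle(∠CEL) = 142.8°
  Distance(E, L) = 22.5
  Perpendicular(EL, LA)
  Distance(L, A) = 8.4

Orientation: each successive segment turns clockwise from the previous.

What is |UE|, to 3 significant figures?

21.2

U is at the origin; UG runs at -152.9° with length 14.5, so G = (-12.9, -6.61). ∠UGV = 118.0° gives GV at 145° from the x-axis; with |GV| = 28.3, V = (-36.1, 9.59). GV ⟂ VB, so VB runs at 55.1°; with |VB| = 20.3, B = (-24.5, 26.2). ∠VBC = 105.4° gives BC at -19.5° from the x-axis; with |BC| = 14.5, C = (-10.8, 21.4). ∠BCE = 78.3° gives CE at -121° from the x-axis; with |CE| = 18.7, E = (-20.5, 5.40). Then |UE| = |E − U| = 21.2.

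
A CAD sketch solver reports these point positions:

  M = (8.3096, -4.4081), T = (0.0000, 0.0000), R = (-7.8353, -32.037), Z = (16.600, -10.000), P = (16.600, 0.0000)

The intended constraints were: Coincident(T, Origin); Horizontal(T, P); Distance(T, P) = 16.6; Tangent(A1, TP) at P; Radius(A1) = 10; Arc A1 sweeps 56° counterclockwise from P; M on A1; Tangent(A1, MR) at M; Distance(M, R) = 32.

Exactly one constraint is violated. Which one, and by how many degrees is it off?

Tangent(A1, MR) at M — off by 3.70°.

T = (0.00, 0.00) ✓; T.y = 0.00, P.y = 0.00 ✓; |TP| = 16.60 ✓; ∠(ZP, PT) = 90.00° ✓; |ZP| = 10.00 ✓; bearing(Z→M) − bearing(Z→P) = 56.00° ✓; |ZM| = 10.00 ✓; ∠(ZM, MR) = 86.30° ✗; |MR| = 32.00 ✓.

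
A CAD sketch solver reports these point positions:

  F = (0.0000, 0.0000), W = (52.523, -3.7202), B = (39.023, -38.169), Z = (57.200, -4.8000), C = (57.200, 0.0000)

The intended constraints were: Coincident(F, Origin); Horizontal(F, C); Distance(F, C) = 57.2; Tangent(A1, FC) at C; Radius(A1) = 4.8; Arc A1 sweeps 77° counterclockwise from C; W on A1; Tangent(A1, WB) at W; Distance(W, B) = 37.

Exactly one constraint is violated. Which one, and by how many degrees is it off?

Tangent(A1, WB) at W — off by 8.40°.

F = (0.00, 0.00) ✓; F.y = 0.00, C.y = 0.00 ✓; |FC| = 57.20 ✓; ∠(ZC, CF) = 90.00° ✓; |ZC| = 4.800 ✓; bearing(Z→W) − bearing(Z→C) = 77.00° ✓; |ZW| = 4.800 ✓; ∠(ZW, WB) = 98.40° ✗; |WB| = 37.00 ✓.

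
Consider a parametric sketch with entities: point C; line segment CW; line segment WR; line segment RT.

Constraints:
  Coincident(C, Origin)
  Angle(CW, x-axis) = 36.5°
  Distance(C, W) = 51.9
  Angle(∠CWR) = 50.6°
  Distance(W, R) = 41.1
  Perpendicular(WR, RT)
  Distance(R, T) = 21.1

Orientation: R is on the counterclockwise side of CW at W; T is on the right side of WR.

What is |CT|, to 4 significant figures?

61.75

C is at the origin; CW runs at 36.5° with length 51.9, so W = 51.9·(cos 36.5°, sin 36.5°) = (41.72, 30.87). ∠CWR = 50.6°, so WR runs at 36.5° + (180° − 50.6°) = 165.9° from the x-axis; with |WR| = 41.1, R = W + 41.1·(cos 165.9°, sin 165.9°) = (1.858, 40.88). The perpendicularity gives RT at right angles to WR; with |RT| = 21.1 on the right of WR, T = R + 21.1·(0.2436, 0.9699) = (6.999, 61.35). Then |CT| = |T − C| = 61.75.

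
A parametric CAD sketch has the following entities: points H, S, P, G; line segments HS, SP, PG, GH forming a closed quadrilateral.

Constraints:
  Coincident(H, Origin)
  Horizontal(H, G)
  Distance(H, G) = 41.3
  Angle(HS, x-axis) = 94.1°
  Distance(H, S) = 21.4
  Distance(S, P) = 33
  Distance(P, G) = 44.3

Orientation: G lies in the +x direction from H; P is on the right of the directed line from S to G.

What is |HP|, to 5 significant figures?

11.743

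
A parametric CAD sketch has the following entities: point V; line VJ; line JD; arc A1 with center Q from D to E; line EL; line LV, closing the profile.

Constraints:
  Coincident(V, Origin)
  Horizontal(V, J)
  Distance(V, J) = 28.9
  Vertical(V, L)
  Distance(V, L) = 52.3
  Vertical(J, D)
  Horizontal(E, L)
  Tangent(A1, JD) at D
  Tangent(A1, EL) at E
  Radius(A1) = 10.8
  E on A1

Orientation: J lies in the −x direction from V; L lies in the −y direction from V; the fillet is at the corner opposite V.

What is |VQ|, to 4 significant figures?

45.28

V and L share the same x with |VL| = 52.3 and L on the −y side, so L = (0.000, -52.30). The virtual corner opposite V is at (-28.90, -52.30). A1 meets JD tangentially, so QD is at right angles to JD and the tangent condition forces QE to be normal to EL, with radius 10.8, so the center Q sits 10.8 in from both sides at Q = (-18.10, -41.50). Then |VQ| = |Q − V| = 45.28.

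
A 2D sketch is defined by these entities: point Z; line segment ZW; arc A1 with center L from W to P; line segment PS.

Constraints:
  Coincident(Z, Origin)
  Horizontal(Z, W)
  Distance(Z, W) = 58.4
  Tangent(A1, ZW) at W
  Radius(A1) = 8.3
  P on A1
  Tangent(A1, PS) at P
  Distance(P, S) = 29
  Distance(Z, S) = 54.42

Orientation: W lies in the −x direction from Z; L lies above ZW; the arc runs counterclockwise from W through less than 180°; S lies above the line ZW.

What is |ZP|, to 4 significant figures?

50.77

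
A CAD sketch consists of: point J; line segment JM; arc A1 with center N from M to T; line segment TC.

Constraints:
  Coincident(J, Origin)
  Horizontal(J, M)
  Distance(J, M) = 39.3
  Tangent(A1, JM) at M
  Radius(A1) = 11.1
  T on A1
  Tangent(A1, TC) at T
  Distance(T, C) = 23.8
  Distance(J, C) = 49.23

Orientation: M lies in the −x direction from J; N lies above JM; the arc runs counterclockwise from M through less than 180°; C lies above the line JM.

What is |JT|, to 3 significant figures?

31.3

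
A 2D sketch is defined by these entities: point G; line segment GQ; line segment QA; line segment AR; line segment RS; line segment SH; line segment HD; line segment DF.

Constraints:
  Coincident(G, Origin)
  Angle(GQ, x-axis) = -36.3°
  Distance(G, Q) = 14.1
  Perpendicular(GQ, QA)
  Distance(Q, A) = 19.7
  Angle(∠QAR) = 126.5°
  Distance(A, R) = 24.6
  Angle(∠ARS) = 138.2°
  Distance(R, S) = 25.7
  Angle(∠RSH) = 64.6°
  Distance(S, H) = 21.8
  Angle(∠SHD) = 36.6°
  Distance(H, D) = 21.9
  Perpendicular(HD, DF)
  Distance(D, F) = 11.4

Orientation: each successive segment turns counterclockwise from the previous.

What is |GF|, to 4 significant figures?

46.50

G is at the origin; GQ runs at -36.3° with length 14.1, so Q = (11.36, -8.347). The perpendicularity gives QA at right angles to GQ, so QA runs at 53.70°; with |QA| = 19.7, A = (23.03, 7.529). ∠QAR = 126.5° gives AR at 107.2° from the x-axis; with |AR| = 24.6, R = (15.75, 31.03). ∠ARS = 138.2° gives RS at 149.0° from the x-axis; with |RS| = 25.7, S = (-6.277, 44.27). ∠RSH = 64.6° gives SH at -95.60° from the x-axis; with |SH| = 21.8, H = (-8.405, 22.57). ∠SHD = 36.6° gives HD at 47.80° from the x-axis; with |HD| = 21.9, D = (6.306, 38.79). HD is perpendicular to DF, so DF runs at 137.8°; with |DF| = 11.4, F = (-2.139, 46.45). Then |GF| = |F − G| = 46.50.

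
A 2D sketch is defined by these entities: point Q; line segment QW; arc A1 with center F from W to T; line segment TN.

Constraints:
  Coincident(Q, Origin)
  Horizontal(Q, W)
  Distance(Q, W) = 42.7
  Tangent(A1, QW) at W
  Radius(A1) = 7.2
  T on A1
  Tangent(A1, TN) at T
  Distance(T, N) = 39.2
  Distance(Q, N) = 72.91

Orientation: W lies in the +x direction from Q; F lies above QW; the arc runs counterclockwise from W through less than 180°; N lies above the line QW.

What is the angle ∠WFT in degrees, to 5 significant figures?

77.525°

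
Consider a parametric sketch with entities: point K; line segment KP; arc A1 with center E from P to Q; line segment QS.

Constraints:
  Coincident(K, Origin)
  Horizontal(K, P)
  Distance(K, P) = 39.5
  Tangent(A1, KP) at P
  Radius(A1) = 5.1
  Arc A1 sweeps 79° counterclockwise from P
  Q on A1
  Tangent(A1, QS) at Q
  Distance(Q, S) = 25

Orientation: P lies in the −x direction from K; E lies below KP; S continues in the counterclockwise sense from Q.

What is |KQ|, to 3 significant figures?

44.7

K is at the origin; KP is horizontal with |KP| = 39.5 and P on the −x side, so P = (-39.5, 0.00). A1 meets KP tangentially, so EP is at right angles to KP, so E = P + (0, -5.1) = (-39.5, -5.10). On A1, P sits at bearing 90° from E; a 79° counterclockwise sweep puts Q at bearing 169°, so Q = E + 5.1·(cos 169°, sin 169°) = (-44.5, -4.13). Then |KQ| = |Q − K| = 44.7.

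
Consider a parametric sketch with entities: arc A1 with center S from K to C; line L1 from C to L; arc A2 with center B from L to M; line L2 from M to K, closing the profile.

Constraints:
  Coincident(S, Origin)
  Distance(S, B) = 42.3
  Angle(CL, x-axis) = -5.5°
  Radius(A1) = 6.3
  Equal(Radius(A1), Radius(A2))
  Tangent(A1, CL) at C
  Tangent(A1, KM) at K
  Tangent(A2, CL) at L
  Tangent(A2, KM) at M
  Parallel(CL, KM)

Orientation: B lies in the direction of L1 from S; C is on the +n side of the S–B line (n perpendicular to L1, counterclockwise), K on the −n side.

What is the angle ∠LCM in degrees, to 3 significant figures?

16.6°

Tangency of A1 to both parallel lines with radius 6.3 puts C and K at S ± 6.3·n: C = (0.604, 6.27), K = (-0.604, -6.27). Equal radii place L and M the same way about B: L = B + 6.3·n = (42.7, 2.22), M = B − 6.3·n = (41.5, -10.3). Then cos ∠LCM = CL·CM / (|CL||CM|), giving 16.6°.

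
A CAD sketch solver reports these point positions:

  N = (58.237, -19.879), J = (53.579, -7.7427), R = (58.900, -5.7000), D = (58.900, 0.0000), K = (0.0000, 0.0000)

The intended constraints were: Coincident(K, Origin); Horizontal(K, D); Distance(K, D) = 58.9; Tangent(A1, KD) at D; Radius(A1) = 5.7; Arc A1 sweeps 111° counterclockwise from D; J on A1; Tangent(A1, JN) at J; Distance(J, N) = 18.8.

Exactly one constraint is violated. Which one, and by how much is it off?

Distance(J, N) = 18.8 — off by 5.80.

K = (0.00, 0.00) ✓; K.y = 0.00, D.y = 0.00 ✓; |KD| = 58.90 ✓; ∠(RD, DK) = 90.00° ✓; |RD| = 5.700 ✓; bearing(R→J) − bearing(R→D) = 111.0° ✓; |RJ| = 5.700 ✓; ∠(RJ, JN) = 90.00° ✓; |JN| = 13.00 ✗.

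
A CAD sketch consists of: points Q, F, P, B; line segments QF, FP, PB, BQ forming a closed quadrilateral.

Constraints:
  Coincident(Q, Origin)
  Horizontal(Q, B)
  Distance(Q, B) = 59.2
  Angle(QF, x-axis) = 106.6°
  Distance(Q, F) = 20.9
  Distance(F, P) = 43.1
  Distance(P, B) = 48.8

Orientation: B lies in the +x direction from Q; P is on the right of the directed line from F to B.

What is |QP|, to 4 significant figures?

22.92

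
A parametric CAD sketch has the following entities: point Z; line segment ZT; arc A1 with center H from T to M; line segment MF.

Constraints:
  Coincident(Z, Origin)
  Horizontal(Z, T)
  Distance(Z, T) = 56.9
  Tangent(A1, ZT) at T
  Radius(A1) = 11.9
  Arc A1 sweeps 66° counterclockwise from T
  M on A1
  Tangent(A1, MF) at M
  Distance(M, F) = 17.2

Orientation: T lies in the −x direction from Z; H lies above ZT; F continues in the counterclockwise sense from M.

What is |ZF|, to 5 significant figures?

45.190

On A1, T sits at bearing -90° from H; a 66° counterclockwise sweep puts M at bearing -24°, so M = H + 11.9·(cos -24°, sin -24°) = (-46.029, 7.0598). The tangent condition forces HM to be normal to MF, so MF runs along (−sin -24°, cos -24°); with |MF| = 17.2, F = (-39.033, 22.773). Then |ZF| = |F − Z| = 45.190.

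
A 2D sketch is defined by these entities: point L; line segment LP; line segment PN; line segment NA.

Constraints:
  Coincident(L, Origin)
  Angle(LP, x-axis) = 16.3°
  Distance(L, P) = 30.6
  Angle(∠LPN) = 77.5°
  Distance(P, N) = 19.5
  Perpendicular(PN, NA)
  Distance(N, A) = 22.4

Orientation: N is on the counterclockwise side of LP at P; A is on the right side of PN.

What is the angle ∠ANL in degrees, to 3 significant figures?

157°

L is at the origin; LP runs at 16.3° with length 30.6, so P = 30.6·(cos 16.3°, sin 16.3°) = (29.4, 8.59). ∠LPN = 77.5°, so PN runs at 16.3° + (180° − 77.5°) = 119° from the x-axis; with |PN| = 19.5, N = P + 19.5·(cos 119°, sin 119°) = (20.0, 25.7). PN is perpendicular to NA; with |NA| = 22.4 on the right of PN, A = N + 22.4·(0.876, 0.482) = (39.6, 36.5). Then cos ∠ANL = NA·NL / (|NA||NL|), giving 157°.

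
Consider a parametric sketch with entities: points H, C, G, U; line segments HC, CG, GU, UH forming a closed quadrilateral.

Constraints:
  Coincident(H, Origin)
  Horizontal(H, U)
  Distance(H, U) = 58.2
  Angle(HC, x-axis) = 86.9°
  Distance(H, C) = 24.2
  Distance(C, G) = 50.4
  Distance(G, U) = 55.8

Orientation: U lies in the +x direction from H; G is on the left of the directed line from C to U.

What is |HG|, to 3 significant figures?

68.2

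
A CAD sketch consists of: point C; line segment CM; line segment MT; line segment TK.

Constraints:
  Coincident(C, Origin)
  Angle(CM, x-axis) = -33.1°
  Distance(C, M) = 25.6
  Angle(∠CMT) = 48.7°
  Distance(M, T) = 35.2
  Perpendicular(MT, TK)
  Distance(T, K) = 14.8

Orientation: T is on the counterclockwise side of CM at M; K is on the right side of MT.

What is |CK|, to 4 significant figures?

38.64

C is at the origin; CM runs at -33.1° with length 25.6, so M = 25.6·(cos -33.1°, sin -33.1°) = (21.45, -13.98). ∠CMT = 48.7°, so MT runs at -33.1° + (180° − 48.7°) = 98.20° from the x-axis; with |MT| = 35.2, T = M + 35.2·(cos 98.20°, sin 98.20°) = (16.43, 20.86). The perpendicularity gives TK at right angles to MT; with |TK| = 14.8 on the right of MT, K = T + 14.8·(0.9898, 0.1426) = (31.07, 22.97). Then |CK| = |K − C| = 38.64.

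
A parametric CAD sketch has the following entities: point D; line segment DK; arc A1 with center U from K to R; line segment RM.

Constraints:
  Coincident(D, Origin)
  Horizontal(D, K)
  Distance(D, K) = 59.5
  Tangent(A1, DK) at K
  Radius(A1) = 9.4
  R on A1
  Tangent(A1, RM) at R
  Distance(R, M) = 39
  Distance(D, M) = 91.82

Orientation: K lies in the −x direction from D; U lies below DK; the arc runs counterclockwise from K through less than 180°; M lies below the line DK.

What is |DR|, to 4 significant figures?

68.69

Checks: |UK| = 9.400 ✓; |UR| = 9.400 ✓; ∠(UR, RM) = 90.00° ✓; |RM| = 39.00 ✓; |DM| = 91.82 ✓.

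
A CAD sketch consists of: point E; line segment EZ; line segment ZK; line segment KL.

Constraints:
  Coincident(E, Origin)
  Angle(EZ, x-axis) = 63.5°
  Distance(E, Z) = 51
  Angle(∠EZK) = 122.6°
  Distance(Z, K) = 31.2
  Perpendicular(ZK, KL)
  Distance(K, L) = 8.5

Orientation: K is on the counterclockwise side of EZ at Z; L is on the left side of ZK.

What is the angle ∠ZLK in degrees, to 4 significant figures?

74.76°

E is at the origin; EZ runs at 63.5° with length 51.0, so Z = 51.0·(cos 63.5°, sin 63.5°) = (22.76, 45.64). ∠EZK = 122.6°, so ZK runs at 63.5° + (180° − 122.6°) = 120.9° from the x-axis; with |ZK| = 31.2, K = Z + 31.2·(cos 120.9°, sin 120.9°) = (6.734, 72.41). ZK is perpendicular to KL; with |KL| = 8.5 on the left of ZK, L = K + 8.5·(-0.8581, -0.5135) = (-0.5600, 68.05). Then cos ∠ZLK = LZ·LK / (|LZ||LK|), giving 74.76°.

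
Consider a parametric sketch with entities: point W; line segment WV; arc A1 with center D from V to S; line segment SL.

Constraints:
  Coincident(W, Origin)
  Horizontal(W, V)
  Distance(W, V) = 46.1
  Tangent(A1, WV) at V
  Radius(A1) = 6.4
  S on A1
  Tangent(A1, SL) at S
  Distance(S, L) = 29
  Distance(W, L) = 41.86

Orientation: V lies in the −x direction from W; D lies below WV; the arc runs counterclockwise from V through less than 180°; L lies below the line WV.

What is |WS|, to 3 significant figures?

51.6

Checks: |DS| = 6.400 ✓; ∠(DS, SL) = 90.00° ✓; |SL| = 29.00 ✓; |WL| = 41.86 ✓.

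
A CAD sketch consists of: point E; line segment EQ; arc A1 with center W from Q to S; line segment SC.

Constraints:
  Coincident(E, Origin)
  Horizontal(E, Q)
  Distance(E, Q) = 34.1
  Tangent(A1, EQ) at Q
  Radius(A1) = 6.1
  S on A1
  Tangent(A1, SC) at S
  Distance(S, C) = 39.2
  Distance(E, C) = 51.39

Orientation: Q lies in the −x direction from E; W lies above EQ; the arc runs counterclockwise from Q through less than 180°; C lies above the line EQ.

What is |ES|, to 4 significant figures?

28.58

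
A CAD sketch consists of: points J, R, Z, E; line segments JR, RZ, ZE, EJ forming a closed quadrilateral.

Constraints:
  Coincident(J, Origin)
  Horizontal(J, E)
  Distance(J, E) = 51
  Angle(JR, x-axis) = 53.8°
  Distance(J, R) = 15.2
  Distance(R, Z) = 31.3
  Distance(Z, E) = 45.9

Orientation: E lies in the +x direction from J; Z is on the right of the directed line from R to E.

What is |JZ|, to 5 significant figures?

21.154

J is at the origin; J and E share the same y with |JE| = 51.0 and E in +x, so E = (51.0, 0). JR runs at 53.8° with |JR| = 15.2, so R = (8.9772, 12.266). Z is determined by |RZ| = 31.3 and |ZE| = 45.9 together: it lies at the intersection of circle(R, 31.3) and circle(E, 45.9). With |RE| = 43.776, the foot of the radical line on RE is 9.0145 from R and the perpendicular offset is √(31.3² − 9.0145²) = 29.974. Taking the right-of-RE solution: Z = (9.2322, -19.033).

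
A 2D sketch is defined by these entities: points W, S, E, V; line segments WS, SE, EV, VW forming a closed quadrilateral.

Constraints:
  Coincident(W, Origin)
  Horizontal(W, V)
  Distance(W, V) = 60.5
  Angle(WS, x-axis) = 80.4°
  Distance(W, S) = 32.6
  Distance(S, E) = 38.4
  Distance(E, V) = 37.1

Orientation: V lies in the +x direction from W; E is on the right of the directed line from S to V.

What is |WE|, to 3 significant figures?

23.5

W is at the origin; W and V share the same y with |WV| = 60.5 and V in +x, so V = (60.5, 0). WS runs at 80.4° with |WS| = 32.6, so S = (5.44, 32.1). E is determined by |SE| = 38.4 and |EV| = 37.1 together: it lies at the intersection of circle(S, 38.4) and circle(V, 37.1). With |SV| = 63.8, the foot of the radical line on SV is 32.6 from S and the perpendicular offset is √(38.4² − 32.6²) = 20.2. Taking the right-of-SV solution: E = (23.4, -1.77).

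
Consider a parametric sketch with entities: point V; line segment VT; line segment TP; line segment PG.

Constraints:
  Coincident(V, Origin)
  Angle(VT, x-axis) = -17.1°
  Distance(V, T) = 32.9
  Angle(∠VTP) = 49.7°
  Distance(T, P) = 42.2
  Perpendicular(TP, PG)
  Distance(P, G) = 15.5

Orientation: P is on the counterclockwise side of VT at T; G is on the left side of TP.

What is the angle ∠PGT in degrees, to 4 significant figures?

69.83°

∠VTP = 49.7°, so TP runs at -17.1° + (180° − 49.7°) = 113.2° from the x-axis; with |TP| = 42.2, P = T + 42.2·(cos 113.2°, sin 113.2°) = (14.82, 29.11). TP ⟂ PG; with |PG| = 15.5 on the left of TP, G = P + 15.5·(-0.9191, -0.3939) = (0.5746, 23.01). Then cos ∠PGT = GP·GT / (|GP||GT|), giving 69.83°.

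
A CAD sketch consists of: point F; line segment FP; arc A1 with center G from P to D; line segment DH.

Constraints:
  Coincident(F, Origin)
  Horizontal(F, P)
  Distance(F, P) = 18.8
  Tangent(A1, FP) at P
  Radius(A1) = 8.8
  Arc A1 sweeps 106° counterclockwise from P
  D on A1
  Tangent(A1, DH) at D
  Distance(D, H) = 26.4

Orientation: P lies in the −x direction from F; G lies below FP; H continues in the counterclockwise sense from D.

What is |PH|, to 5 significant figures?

36.622

On A1, P sits at bearing 90° from G; a 106° counterclockwise sweep puts D at bearing 196°, so D = G + 8.8·(cos 196°, sin 196°) = (-27.259, -11.226). The tangent condition forces GD to be normal to DH, so DH runs along (−sin 196°, cos 196°); with |DH| = 26.4, H = (-19.982, -36.603). Then |PH| = |H − P| = 36.622.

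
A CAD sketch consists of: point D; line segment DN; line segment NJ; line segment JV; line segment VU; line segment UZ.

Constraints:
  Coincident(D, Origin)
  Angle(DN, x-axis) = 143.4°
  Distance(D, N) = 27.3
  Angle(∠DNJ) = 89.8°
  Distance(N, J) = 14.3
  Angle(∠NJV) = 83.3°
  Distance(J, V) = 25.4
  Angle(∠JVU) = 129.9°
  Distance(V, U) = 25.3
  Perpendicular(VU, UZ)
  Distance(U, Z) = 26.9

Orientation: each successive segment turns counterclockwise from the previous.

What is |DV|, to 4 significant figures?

11.43

D is at the origin; DN runs at 143.4° with length 27.3, so N = (-21.92, 16.28). ∠DNJ = 89.8° gives NJ at -126.4° from the x-axis; with |NJ| = 14.3, J = (-30.40, 4.767). ∠NJV = 83.3° gives JV at -29.70° from the x-axis; with |JV| = 25.4, V = (-8.340, -7.818). Then |DV| = |V − D| = 11.43.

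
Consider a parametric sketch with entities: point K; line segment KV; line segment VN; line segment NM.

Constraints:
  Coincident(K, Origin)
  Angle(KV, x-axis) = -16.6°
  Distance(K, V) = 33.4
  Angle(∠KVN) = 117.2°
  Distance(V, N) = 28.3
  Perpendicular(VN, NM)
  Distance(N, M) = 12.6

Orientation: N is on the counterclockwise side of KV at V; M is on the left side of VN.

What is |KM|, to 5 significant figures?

46.805

∠KVN = 117.2°, so VN runs at -16.6° + (180° − 117.2°) = 46.200° from the x-axis; with |VN| = 28.3, N = V + 28.3·(cos 46.200°, sin 46.200°) = (51.596, 10.884). The perpendicularity gives NM at right angles to VN; with |NM| = 12.6 on the left of VN, M = N + 12.6·(-0.72176, 0.69214) = (42.501, 19.605). Then |KM| = |M − K| = 46.805.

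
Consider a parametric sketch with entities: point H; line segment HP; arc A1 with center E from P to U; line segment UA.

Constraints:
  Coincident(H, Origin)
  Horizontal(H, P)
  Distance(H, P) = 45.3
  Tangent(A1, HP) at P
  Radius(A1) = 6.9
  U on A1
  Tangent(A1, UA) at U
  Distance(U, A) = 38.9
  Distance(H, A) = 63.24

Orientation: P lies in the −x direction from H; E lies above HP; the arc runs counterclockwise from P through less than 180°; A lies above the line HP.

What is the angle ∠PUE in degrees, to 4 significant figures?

41.62°

Checks: ∠(EP, PH) = 90.00° ✓; |EP| = 6.900 ✓; |EU| = 6.900 ✓; ∠(EU, UA) = 90.00° ✓; |UA| = 38.90 ✓; |HA| = 63.24 ✓.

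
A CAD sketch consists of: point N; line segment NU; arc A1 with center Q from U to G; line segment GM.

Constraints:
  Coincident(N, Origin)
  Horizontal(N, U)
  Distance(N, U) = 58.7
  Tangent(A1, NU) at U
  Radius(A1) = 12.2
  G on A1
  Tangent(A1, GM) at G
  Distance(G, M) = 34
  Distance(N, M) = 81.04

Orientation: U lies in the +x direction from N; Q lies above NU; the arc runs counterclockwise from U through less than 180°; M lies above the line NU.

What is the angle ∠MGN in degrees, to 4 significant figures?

92.42°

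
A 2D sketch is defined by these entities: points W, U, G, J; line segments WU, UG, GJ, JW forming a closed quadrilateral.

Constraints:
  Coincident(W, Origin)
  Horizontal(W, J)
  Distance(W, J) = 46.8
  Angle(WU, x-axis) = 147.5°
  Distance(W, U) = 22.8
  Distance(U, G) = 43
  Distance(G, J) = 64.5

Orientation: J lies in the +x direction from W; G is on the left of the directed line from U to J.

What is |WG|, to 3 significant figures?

48.5

W is at the origin; WJ is horizontal with |WJ| = 46.8 and J in +x, so J = (46.8, 0). WU runs at 147.5° with |WU| = 22.8, so U = (-19.2, 12.3). G is determined by |UG| = 43.0 and |GJ| = 64.5 together: it lies at the intersection of circle(U, 43.0) and circle(J, 64.5). With |UJ| = 67.2, the foot of the radical line on UJ is 16.4 from U and the perpendicular offset is √(43.0² − 16.4²) = 39.8. Taking the left-of-UJ solution: G = (4.12, 48.4).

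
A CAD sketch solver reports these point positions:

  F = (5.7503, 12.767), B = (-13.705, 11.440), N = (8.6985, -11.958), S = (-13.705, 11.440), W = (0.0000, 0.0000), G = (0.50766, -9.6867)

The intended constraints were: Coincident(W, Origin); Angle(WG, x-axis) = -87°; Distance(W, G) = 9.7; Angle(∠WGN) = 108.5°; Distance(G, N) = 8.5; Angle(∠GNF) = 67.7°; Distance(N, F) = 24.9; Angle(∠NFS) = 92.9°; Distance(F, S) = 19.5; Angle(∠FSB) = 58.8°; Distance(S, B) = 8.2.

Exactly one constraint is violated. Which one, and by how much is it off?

Distance(S, B) = 8.2 — off by 8.20.

W = (0.00, 0.00) ✓; WG at -87.00° ✓; |WG| = 9.700 ✓; ∠WGN = 108.5° ✓; |GN| = 8.500 ✓; ∠GNF = 67.70° ✓; |NF| = 24.90 ✓; ∠NFS = 92.90° ✓; |FS| = 19.50 ✓; ∠FSB = 58.80° ✓; |SB| = 0.000 ✗.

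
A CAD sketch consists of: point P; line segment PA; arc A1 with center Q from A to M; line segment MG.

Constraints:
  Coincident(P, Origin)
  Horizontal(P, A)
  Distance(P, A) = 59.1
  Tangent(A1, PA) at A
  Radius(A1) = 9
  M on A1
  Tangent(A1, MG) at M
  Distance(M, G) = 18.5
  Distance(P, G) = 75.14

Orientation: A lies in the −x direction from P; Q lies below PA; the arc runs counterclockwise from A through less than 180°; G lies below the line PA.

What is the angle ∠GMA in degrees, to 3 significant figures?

139°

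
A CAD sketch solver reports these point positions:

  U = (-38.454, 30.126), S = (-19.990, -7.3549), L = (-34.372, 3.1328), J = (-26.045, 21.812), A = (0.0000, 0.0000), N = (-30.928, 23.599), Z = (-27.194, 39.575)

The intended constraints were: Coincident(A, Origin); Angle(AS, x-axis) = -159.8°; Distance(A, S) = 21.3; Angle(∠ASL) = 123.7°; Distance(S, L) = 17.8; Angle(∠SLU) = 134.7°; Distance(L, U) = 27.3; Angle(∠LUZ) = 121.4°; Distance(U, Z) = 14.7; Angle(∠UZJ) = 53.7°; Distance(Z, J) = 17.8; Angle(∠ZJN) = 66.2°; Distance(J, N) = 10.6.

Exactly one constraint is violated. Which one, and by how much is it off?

Distance(J, N) = 10.6 — off by 5.40.

A = (0.00, 0.00) ✓; AS at -159.8° ✓; |AS| = 21.30 ✓; ∠ASL = 123.7° ✓; |SL| = 17.80 ✓; ∠SLU = 134.7° ✓; |LU| = 27.30 ✓; ∠LUZ = 121.4° ✓; |UZ| = 14.70 ✓; ∠UZJ = 53.70° ✓; |ZJ| = 17.80 ✓; ∠ZJN = 66.20° ✓; |JN| = 5.200 ✗.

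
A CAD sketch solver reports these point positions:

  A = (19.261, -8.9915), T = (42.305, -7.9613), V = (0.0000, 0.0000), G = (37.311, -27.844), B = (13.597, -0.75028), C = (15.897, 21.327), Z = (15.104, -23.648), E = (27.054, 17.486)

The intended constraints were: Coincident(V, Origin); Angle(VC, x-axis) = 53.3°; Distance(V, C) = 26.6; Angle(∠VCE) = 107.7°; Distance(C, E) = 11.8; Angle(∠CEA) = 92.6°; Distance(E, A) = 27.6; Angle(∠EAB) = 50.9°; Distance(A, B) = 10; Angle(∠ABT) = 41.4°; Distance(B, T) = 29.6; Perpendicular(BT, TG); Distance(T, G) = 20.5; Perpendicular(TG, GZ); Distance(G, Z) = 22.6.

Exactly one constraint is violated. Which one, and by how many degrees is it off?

Perpendicular(TG, GZ) — off by 3.40°.

V = (0.00, 0.00) ✓; VC at 53.30° ✓; |VC| = 26.60 ✓; ∠VCE = 107.7° ✓; |CE| = 11.80 ✓; ∠CEA = 92.60° ✓; |EA| = 27.60 ✓; ∠EAB = 50.90° ✓; |AB| = 10.00 ✓; ∠ABT = 41.40° ✓; |BT| = 29.60 ✓; ∠(BT, TG) = 90.00° ✓; |TG| = 20.50 ✓; ∠(TG, GZ) = 86.60° ✗; |GZ| = 22.60 ✓.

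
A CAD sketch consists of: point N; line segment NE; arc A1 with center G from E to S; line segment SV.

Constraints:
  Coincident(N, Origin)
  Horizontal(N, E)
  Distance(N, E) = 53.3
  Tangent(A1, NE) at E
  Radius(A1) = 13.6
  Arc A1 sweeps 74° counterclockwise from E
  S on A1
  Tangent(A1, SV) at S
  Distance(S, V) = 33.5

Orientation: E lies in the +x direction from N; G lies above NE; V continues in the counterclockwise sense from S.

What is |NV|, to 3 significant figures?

86.5

N is at the origin; NE is horizontal with |NE| = 53.3 and E on the +x side, so E = (53.3, 0.00). Since A1 is tangent to NE there, GE ⟂ NE, so G = E + (0, 13.6) = (53.3, 13.6). On A1, E sits at bearing -90° from G; a 74° counterclockwise sweep puts S at bearing -16°, so S = G + 13.6·(cos -16°, sin -16°) = (66.4, 9.85). A1 meets SV tangentially, so GS is at right angles to SV, so SV runs along (−sin -16°, cos -16°); with |SV| = 33.5, V = (75.6, 42.1). Then |NV| = |V − N| = 86.5.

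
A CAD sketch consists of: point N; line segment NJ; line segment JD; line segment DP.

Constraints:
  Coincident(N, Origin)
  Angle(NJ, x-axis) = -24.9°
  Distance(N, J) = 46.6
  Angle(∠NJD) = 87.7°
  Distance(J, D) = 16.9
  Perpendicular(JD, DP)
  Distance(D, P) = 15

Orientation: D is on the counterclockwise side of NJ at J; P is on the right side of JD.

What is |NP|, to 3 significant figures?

63.4

N is at the origin; NJ runs at -24.9° with length 46.6, so J = 46.6·(cos -24.9°, sin -24.9°) = (42.3, -19.6). ∠NJD = 87.7°, so JD runs at -24.9° + (180° − 87.7°) = 67.4° from the x-axis; with |JD| = 16.9, D = J + 16.9·(cos 67.4°, sin 67.4°) = (48.8, -4.02). JD ⟂ DP; with |DP| = 15.0 on the right of JD, P = D + 15.0·(0.923, -0.384) = (62.6, -9.78). Then |NP| = |P − N| = 63.4.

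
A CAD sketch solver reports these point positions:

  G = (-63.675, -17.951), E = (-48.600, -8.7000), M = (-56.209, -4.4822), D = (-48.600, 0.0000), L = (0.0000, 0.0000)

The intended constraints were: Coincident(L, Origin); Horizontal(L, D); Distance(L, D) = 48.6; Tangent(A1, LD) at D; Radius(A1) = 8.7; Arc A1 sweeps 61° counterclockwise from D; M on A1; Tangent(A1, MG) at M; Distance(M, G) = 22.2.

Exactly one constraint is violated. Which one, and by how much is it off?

Distance(M, G) = 22.2 — off by 6.80.

L = (0.00, 0.00) ✓; L.y = 0.00, D.y = 0.00 ✓; |LD| = 48.60 ✓; ∠(ED, DL) = 90.00° ✓; |ED| = 8.700 ✓; bearing(E→M) − bearing(E→D) = 61.00° ✓; |EM| = 8.700 ✓; ∠(EM, MG) = 90.00° ✓; |MG| = 15.40 ✗.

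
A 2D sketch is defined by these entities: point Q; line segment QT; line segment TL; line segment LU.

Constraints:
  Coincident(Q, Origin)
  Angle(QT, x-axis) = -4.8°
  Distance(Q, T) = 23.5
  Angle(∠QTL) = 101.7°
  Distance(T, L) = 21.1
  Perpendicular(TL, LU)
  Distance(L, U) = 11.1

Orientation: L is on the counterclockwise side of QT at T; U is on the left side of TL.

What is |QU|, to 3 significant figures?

28.5

Q is at the origin; QT runs at -4.8° with length 23.5, so T = 23.5·(cos -4.8°, sin -4.8°) = (23.4, -1.97). ∠QTL = 101.7°, so TL runs at -4.8° + (180° − 101.7°) = 73.5° from the x-axis; with |TL| = 21.1, L = T + 21.1·(cos 73.5°, sin 73.5°) = (29.4, 18.3). TL ⟂ LU; with |LU| = 11.1 on the left of TL, U = L + 11.1·(-0.959, 0.284) = (18.8, 21.4). Then |QU| = |U − Q| = 28.5.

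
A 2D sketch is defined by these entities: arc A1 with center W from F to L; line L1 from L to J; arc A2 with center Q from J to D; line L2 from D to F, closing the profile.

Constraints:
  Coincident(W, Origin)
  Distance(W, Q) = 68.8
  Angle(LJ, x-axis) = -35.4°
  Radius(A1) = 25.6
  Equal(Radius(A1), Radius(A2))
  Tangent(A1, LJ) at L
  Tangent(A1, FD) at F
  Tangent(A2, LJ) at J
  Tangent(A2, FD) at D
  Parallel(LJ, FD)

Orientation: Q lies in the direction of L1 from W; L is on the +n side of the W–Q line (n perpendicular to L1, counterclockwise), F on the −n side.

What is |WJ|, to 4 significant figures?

73.41

The slot axis is L1's direction at -35.4°, so u = (cos -35.4°, sin -35.4°) = (0.8151, -0.5793) and n = (−sin -35.4°, cos -35.4°) = (0.5793, 0.8151). W is at the origin and Q lies 68.8 along u from W, so Q = 68.8·u = (56.08, -39.85). Tangency of A1 to both parallel lines with radius 25.6 puts L and F at W ± 25.6·n: L = (14.83, 20.87), F = (-14.83, -20.87). Equal radii place J and D the same way about Q: J = Q + 25.6·n = (70.91, -18.99), D = Q − 25.6·n = (41.25, -60.72). Then |WJ| = |J − W| = 73.41.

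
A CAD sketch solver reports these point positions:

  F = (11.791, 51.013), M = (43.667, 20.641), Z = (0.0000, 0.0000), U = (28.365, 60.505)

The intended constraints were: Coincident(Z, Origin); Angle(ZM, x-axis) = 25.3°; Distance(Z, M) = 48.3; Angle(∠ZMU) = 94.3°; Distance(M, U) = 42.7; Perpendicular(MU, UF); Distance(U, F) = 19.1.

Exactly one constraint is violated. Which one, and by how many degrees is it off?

Perpendicular(MU, UF) — off by 8.80°.

Z = (0.00, 0.00) ✓; ZM at 25.30° ✓; |ZM| = 48.30 ✓; ∠ZMU = 94.30° ✓; |MU| = 42.70 ✓; ∠(MU, UF) = 98.80° ✗; |UF| = 19.10 ✓.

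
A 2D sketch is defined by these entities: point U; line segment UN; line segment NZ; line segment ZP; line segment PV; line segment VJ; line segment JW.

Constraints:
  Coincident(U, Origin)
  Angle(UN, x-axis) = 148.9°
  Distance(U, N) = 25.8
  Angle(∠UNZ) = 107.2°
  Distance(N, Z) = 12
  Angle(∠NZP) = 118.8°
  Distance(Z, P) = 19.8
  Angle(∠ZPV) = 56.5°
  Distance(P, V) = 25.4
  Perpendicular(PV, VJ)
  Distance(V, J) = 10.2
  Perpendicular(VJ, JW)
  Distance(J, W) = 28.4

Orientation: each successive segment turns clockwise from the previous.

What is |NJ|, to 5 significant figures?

5.8902

U is at the origin; UN runs at 148.9° with length 25.8, so N = (-22.092, 13.327). ∠UNZ = 107.2° gives NZ at 76.100° from the x-axis; with |NZ| = 12.0, Z = (-19.209, 24.975). ∠NZP = 118.8° gives ZP at 14.900° from the x-axis; with |ZP| = 19.8, P = (-0.074708, 30.066). ∠ZPV = 56.5° gives PV at -108.60° from the x-axis; with |PV| = 25.4, V = (-8.1763, 5.9931). The perpendicularity gives VJ at right angles to PV, so VJ runs at 161.40°; with |VJ| = 10.2, J = (-17.844, 9.2465). Then |NJ| = |J − N| = 5.8902.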